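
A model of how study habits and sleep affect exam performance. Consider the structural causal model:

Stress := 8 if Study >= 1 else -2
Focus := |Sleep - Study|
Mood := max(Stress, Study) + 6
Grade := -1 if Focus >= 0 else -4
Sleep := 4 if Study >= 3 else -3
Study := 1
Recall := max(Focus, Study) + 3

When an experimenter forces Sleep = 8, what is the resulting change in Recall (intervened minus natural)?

Under do(Sleep=8), the mechanism Sleep := 4 if Study >= 3 else -3 is discarded; Sleep is fixed at 8.
Focus = |Sleep - Study|  [with Sleep=8, Study=1]  = 7
Recall = max(Focus, Study) + 3  [with Focus=7, Study=1]  = 10
Without intervention: Sleep = 4 if Study >= 3 else -3  [with Study=1]  = -3; Focus = |Sleep - Study|  [with Sleep=-3, Study=1]  = 4; Recall = max(Focus, Study) + 3  [with Focus=4, Study=1]  = 7.
Change = 10 − 7 = 3.

3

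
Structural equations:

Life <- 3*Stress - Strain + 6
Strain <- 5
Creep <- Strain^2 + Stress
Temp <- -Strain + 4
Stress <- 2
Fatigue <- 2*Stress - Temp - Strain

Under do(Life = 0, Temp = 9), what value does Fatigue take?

Under do(Life = 0, Temp = 9), each intervened variable's structural equation is replaced by its fixed value.
Fatigue = 2*Stress - Temp - Strain  [with Stress=2, Temp=9, Strain=5]  = -10

-10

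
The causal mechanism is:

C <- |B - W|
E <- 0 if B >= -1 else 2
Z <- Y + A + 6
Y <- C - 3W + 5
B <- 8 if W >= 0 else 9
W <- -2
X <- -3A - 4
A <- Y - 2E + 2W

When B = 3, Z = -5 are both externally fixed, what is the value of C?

5

Under do(B = 3, Z = -5), each intervened variable's structural equation is replaced by its fixed value.
C = |B - W|  [with B=3, W=-2]  = 5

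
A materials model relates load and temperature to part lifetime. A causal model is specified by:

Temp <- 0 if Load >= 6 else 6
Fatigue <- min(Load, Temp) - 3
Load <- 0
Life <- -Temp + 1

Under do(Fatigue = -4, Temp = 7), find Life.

The joint intervention fixes Fatigue = -4, Temp = 7, removing each variable's own equation.
Life = -Temp + 1  [with Temp=7]  = -6

-6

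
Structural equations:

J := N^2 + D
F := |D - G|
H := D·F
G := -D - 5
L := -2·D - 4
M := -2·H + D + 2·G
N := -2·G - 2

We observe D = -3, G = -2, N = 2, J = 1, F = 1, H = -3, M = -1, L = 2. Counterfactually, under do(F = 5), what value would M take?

23

Under do(F=5), the mechanism F := |D - G| is discarded; F is fixed at 5.
G = -D - 5  [with D=-3]  = -2
H = D·F  [with D=-3, F=5]  = -15
M = -2·H + D + 2·G  [with H=-15, D=-3, G=-2]  = 23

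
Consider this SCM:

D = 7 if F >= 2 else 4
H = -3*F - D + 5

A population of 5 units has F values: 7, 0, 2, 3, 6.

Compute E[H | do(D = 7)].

-12.8

do(D=7) breaks D's dependence on F. With D=7 fixed, H across the units is -23, -2, -8, -11, -20, mean -12.8.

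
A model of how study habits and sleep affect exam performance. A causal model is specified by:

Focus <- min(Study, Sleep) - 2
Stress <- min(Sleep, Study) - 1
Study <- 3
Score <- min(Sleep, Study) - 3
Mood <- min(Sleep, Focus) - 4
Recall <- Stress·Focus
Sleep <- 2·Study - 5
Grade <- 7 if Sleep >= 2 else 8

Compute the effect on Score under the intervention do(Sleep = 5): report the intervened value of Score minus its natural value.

do(Sleep=5) replaces the equation Sleep <- 2·Study - 5 with the constant Sleep = 5.
Score = min(Sleep, Study) - 3  [with Sleep=5, Study=3]  = 0
Without intervention: Sleep = 2·Study - 5  [with Study=3]  = 1; Score = min(Sleep, Study) - 3  [with Sleep=1, Study=3]  = -2.
Change = 0 − (-2) = 2.

2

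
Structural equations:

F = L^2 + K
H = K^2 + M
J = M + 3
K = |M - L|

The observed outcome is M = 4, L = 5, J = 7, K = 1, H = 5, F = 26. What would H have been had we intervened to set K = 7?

53

Intervening sets K = 7 and removes its equation (K = |M - L|).
H = K^2 + M  [with K=7, M=4]  = 53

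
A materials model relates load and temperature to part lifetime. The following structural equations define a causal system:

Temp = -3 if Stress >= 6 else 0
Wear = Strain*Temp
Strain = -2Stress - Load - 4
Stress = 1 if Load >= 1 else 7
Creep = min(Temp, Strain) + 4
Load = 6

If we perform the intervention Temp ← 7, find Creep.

Intervening sets Temp = 7 and removes its equation (Temp = -3 if Stress >= 6 else 0).
Stress = 1 if Load >= 1 else 7  [with Load=6]  = 1
Strain = -2Stress - Load - 4  [with Stress=1, Load=6]  = -12
Creep = min(Temp, Strain) + 4  [with Temp=7, Strain=-12]  = -8

-8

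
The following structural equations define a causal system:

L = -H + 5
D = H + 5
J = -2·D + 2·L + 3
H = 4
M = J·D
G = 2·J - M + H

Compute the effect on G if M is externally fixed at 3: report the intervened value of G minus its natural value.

-120

The intervention breaks the incoming arrows to M: M = J·D no longer applies, and M = 3.
L = -H + 5  [with H=4]  = 1
D = H + 5  [with H=4]  = 9
J = -2·D + 2·L + 3  [with D=9, L=1]  = -13
G = 2·J - M + H  [with J=-13, M=3, H=4]  = -25
Without intervention: L = -H + 5  [with H=4]  = 1; D = H + 5  [with H=4]  = 9; J = -2·D + 2·L + 3  [with D=9, L=1]  = -13; M = J·D  [with J=-13, D=9]  = -117; G = 2·J - M + H  [with J=-13, M=-117, H=4]  = 95.
Change = -25 − 95 = -120.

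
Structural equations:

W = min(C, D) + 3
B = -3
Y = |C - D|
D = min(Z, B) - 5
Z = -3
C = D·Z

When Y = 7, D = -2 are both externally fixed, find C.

6

Under do(Y = 7, D = -2), each intervened variable's structural equation is replaced by its fixed value.
C = D·Z  [with D=-2, Z=-3]  = 6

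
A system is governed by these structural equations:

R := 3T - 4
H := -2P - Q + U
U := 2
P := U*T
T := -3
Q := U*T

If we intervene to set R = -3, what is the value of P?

-6

do(R=-3) replaces the equation R := 3T - 4 with the constant R = -3.
P is not downstream of the intervention, so its value is determined by the original equations.
P = U*T  [with U=2, T=-3]  = -6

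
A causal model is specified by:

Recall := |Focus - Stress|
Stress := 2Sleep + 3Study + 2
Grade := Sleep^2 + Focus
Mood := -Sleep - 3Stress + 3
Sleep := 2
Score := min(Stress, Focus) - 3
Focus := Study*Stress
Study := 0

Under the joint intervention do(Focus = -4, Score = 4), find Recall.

10

Under do(Focus = -4, Score = 4), each intervened variable's structural equation is replaced by its fixed value.
Stress = 2Sleep + 3Study + 2  [with Sleep=2, Study=0]  = 6
Recall = |Focus - Stress|  [with Focus=-4, Stress=6]  = 10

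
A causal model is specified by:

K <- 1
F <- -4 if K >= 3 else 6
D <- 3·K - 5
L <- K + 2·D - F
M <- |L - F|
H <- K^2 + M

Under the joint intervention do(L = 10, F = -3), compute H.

The joint intervention fixes L = 10, F = -3, removing each variable's own equation.
M = |L - F|  [with L=10, F=-3]  = 13
H = K^2 + M  [with K=1, M=13]  = 14

14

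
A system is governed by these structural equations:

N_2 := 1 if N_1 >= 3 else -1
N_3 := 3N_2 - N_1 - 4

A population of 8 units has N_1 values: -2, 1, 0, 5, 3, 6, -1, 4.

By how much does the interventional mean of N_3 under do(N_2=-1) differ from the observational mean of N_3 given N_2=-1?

-2.5

The intervention sets N_2=-1 in all 8 units regardless of N_1. Recomputing N_3 per unit gives -5, -8, -7, -12, -10, -13, -6, -11; average -9.
Conditioning on N_2=-1 selects the 4 unit(s) with N_1 ∈ {-2, 1, 0, -1}. Their N_3 values: -5, -8, -7, -6. Mean = -6.5.
Difference = -9 − (-6.5) = -2.5.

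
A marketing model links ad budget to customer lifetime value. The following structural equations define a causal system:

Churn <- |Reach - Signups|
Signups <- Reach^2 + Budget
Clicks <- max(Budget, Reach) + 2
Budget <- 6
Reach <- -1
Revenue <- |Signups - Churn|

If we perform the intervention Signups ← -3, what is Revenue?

Under do(Signups=-3), the mechanism Signups <- Reach^2 + Budget is discarded; Signups is fixed at -3.
Churn = |Reach - Signups|  [with Reach=-1, Signups=-3]  = 2
Revenue = |Signups - Churn|  [with Signups=-3, Churn=2]  = 5

5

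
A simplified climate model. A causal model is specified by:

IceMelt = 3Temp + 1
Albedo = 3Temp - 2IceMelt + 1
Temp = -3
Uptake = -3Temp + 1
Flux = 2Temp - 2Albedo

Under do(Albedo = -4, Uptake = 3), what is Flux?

2

The joint intervention fixes Albedo = -4, Uptake = 3, removing each variable's own equation.
Flux = 2Temp - 2Albedo  [with Temp=-3, Albedo=-4]  = 2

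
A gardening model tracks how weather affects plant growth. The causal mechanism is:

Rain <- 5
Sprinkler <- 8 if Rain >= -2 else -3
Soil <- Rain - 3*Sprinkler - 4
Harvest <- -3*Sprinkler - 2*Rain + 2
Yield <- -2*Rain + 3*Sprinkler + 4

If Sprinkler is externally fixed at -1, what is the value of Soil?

The intervention breaks the incoming arrows to Sprinkler: Sprinkler <- 8 if Rain >= -2 else -3 no longer applies, and Sprinkler = -1.
Soil = Rain - 3*Sprinkler - 4  [with Rain=5, Sprinkler=-1]  = 4

4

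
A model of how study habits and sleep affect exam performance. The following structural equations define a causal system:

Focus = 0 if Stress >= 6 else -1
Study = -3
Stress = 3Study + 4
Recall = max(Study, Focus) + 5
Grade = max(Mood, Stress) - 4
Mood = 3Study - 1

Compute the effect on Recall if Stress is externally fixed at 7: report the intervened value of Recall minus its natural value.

do(Stress=7) replaces the equation Stress = 3Study + 4 with the constant Stress = 7.
Focus = 0 if Stress >= 6 else -1  [with Stress=7]  = 0
Recall = max(Study, Focus) + 5  [with Study=-3, Focus=0]  = 5
Without intervention: Stress = 3Study + 4  [with Study=-3]  = -5; Focus = 0 if Stress >= 6 else -1  [with Stress=-5]  = -1; Recall = max(Study, Focus) + 5  [with Study=-3, Focus=-1]  = 4.
Change = 5 − 4 = 1.

1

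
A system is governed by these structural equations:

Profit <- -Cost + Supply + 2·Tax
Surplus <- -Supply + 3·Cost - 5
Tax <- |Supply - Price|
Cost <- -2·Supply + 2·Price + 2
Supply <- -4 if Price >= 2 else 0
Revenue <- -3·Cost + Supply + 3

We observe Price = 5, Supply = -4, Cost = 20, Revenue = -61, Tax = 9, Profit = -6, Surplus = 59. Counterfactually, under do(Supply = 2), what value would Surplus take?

17

Under do(Supply=2), the mechanism Supply <- -4 if Price >= 2 else 0 is discarded; Supply is fixed at 2.
Cost = -2·Supply + 2·Price + 2  [with Supply=2, Price=5]  = 8
Surplus = -Supply + 3·Cost - 5  [with Supply=2, Cost=8]  = 17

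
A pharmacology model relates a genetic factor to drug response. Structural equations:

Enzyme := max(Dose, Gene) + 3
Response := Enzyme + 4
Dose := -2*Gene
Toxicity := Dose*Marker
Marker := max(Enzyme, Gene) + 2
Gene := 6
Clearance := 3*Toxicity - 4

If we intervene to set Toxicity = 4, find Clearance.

8

Intervening sets Toxicity = 4 and removes its equation (Toxicity := Dose*Marker).
Clearance = 3*Toxicity - 4  [with Toxicity=4]  = 8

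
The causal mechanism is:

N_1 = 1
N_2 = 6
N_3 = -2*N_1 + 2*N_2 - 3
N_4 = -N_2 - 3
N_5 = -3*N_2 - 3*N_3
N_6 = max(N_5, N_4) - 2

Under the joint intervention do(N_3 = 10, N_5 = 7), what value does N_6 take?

5

Setting N_3 = 10, N_5 = 7 by intervention discards those variables' equations.
N_4 = -N_2 - 3  [with N_2=6]  = -9
N_6 = max(N_5, N_4) - 2  [with N_5=7, N_4=-9]  = 5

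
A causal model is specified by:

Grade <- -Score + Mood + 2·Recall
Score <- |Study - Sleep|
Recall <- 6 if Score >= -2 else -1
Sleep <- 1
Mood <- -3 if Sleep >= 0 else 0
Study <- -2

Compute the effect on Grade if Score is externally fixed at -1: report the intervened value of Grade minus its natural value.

The intervention breaks the incoming arrows to Score: Score <- |Study - Sleep| no longer applies, and Score = -1.
Mood = -3 if Sleep >= 0 else 0  [with Sleep=1]  = -3
Recall = 6 if Score >= -2 else -1  [with Score=-1]  = 6
Grade = -Score + Mood + 2·Recall  [with Score=-1, Mood=-3, Recall=6]  = 10
Without intervention: Score = |Study - Sleep|  [with Study=-2, Sleep=1]  = 3; Mood = -3 if Sleep >= 0 else 0  [with Sleep=1]  = -3; Recall = 6 if Score >= -2 else -1  [with Score=3]  = 6; Grade = -Score + Mood + 2·Recall  [with Score=3, Mood=-3, Recall=6]  = 6.
Change = 10 − 6 = 4.

4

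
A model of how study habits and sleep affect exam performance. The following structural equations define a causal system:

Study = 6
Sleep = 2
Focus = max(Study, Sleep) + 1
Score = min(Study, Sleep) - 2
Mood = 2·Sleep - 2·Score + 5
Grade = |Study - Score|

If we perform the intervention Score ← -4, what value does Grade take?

10

Under do(Score=-4), the mechanism Score = min(Study, Sleep) - 2 is discarded; Score is fixed at -4.
Grade = |Study - Score|  [with Study=6, Score=-4]  = 10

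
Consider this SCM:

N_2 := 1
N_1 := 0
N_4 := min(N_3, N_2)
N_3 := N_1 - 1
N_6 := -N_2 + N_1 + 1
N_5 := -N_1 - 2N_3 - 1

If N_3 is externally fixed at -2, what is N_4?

The intervention breaks the incoming arrows to N_3: N_3 := N_1 - 1 no longer applies, and N_3 = -2.
N_4 = min(N_3, N_2)  [with N_3=-2, N_2=1]  = -2

-2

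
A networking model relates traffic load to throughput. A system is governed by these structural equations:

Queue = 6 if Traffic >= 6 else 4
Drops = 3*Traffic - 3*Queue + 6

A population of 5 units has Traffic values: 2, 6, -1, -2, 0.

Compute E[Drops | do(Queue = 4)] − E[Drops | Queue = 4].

The intervention sets Queue=4 in all 5 units regardless of Traffic. Recomputing Drops per unit gives 0, 12, -9, -12, -6; average -3.
Observing Queue=4 restricts to units where Queue's equation naturally yields 4: Traffic ∈ {2, -1, -2, 0}. In that subpopulation Drops = 0, -9, -12, -6, mean -6.75.
Difference = -3 − (-6.75) = 3.75.

3.75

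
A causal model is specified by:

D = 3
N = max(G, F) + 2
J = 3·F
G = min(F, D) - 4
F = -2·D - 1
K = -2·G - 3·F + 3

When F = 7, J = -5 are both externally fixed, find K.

-16

Setting F = 7, J = -5 by intervention discards those variables' equations.
G = min(F, D) - 4  [with F=7, D=3]  = -1
K = -2·G - 3·F + 3  [with G=-1, F=7]  = -16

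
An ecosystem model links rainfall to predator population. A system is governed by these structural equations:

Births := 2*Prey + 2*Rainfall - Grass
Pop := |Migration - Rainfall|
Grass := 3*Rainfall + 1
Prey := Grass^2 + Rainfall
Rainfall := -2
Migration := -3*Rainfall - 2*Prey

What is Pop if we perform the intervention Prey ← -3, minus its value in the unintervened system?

-24

The intervention breaks the incoming arrows to Prey: Prey := Grass^2 + Rainfall no longer applies, and Prey = -3.
Migration = -3*Rainfall - 2*Prey  [with Rainfall=-2, Prey=-3]  = 12
Pop = |Migration - Rainfall|  [with Migration=12, Rainfall=-2]  = 14
Without intervention: Grass = 3*Rainfall + 1  [with Rainfall=-2]  = -5; Prey = Grass^2 + Rainfall  [with Grass=-5, Rainfall=-2]  = 23; Migration = -3*Rainfall - 2*Prey  [with Rainfall=-2, Prey=23]  = -40; Pop = |Migration - Rainfall|  [with Migration=-40, Rainfall=-2]  = 38.
Change = 14 − 38 = -24.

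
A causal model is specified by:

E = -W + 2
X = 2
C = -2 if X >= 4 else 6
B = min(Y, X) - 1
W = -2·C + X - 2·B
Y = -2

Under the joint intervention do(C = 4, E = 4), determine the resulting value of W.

The joint intervention fixes C = 4, E = 4, removing each variable's own equation.
B = min(Y, X) - 1  [with Y=-2, X=2]  = -3
W = -2·C + X - 2·B  [with C=4, X=2, B=-3]  = 0

0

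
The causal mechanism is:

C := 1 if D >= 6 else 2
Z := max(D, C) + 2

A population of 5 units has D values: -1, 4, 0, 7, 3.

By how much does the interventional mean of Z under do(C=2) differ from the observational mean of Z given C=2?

0.85

do(C=2) breaks C's dependence on D. With C=2 fixed, Z across the units is 4, 6, 4, 9, 5, mean 5.6.
Observing C=2 restricts to units where C's equation naturally yields 2: D ∈ {-1, 4, 0, 3}. In that subpopulation Z = 4, 6, 4, 5, mean 4.75.
Difference = 5.6 − 4.75 = 0.85.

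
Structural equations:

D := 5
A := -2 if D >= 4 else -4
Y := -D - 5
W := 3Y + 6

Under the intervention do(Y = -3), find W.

The intervention breaks the incoming arrows to Y: Y := -D - 5 no longer applies, and Y = -3.
W = 3Y + 6  [with Y=-3]  = -3

-3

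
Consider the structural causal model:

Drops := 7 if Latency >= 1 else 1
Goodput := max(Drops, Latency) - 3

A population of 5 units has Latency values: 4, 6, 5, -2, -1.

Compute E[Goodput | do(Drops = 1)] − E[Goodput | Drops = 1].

2.4

do(Drops=1) breaks Drops's dependence on Latency. With Drops=1 fixed, Goodput across the units is 1, 3, 2, -2, -2, mean 0.4.
Conditioning on Drops=1 selects the 2 unit(s) with Latency ∈ {-2, -1}. Their Goodput values: -2, -2. Mean = -2.
Difference = 0.4 − (-2) = 2.4.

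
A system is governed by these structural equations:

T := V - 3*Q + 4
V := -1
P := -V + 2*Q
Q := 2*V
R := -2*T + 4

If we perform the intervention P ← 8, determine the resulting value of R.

Intervening sets P = 8 and removes its equation (P := -V + 2*Q).
No directed path runs from P to R, so R keeps its natural value.
Q = 2*V  [with V=-1]  = -2
T = V - 3*Q + 4  [with V=-1, Q=-2]  = 9
R = -2*T + 4  [with T=9]  = -14

-14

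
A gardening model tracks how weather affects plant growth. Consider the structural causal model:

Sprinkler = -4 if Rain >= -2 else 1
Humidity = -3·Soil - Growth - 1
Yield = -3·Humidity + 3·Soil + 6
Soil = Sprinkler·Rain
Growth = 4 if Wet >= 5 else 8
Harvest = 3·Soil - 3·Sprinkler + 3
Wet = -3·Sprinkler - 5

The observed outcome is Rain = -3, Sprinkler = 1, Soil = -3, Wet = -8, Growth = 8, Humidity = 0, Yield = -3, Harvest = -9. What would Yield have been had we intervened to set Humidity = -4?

9

Intervening sets Humidity = -4 and removes its equation (Humidity = -3·Soil - Growth - 1).
Sprinkler = -4 if Rain >= -2 else 1  [with Rain=-3]  = 1
Soil = Sprinkler·Rain  [with Sprinkler=1, Rain=-3]  = -3
Yield = -3·Humidity + 3·Soil + 6  [with Humidity=-4, Soil=-3]  = 9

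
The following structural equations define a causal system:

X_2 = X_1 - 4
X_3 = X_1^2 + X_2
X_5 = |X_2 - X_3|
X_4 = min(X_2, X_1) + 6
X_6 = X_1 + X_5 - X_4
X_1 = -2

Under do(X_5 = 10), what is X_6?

8

The intervention breaks the incoming arrows to X_5: X_5 = |X_2 - X_3| no longer applies, and X_5 = 10.
X_2 = X_1 - 4  [with X_1=-2]  = -6
X_4 = min(X_2, X_1) + 6  [with X_2=-6, X_1=-2]  = 0
X_6 = X_1 + X_5 - X_4  [with X_1=-2, X_5=10, X_4=0]  = 8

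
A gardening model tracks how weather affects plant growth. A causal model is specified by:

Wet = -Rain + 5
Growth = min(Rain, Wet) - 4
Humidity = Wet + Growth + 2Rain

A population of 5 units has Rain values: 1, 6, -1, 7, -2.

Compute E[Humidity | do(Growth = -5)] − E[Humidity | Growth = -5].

do(Growth=-5) breaks Growth's dependence on Rain. With Growth=-5 fixed, Humidity across the units is 1, 6, -1, 7, -2, mean 2.2.
Observing Growth=-5 restricts to units where Growth's equation naturally yields -5: Rain ∈ {6, -1}. In that subpopulation Humidity = 6, -1, mean 2.5.
Difference = 2.2 − 2.5 = -0.3.

-0.3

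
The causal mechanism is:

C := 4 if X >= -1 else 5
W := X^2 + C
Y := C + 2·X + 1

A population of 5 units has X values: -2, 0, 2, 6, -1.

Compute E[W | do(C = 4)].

13

The intervention sets C=4 in all 5 units regardless of X. Recomputing W per unit gives 8, 4, 8, 40, 5; average 13.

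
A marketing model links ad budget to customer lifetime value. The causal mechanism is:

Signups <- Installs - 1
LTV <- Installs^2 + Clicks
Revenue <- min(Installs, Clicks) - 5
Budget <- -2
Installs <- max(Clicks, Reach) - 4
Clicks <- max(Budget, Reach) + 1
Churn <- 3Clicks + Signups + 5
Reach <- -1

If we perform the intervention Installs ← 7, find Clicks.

0

Under do(Installs=7), the mechanism Installs <- max(Clicks, Reach) - 4 is discarded; Installs is fixed at 7.
Since Clicks is not a descendant of the intervened variable, it is unaffected.
Clicks = max(Budget, Reach) + 1  [with Budget=-2, Reach=-1]  = 0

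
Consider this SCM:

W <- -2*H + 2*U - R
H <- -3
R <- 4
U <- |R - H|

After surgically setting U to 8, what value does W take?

The intervention breaks the incoming arrows to U: U <- |R - H| no longer applies, and U = 8.
W = -2*H + 2*U - R  [with H=-3, U=8, R=4]  = 18

18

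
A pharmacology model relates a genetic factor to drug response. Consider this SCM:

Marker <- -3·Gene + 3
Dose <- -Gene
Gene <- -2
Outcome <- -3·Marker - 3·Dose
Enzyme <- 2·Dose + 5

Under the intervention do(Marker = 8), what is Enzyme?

Under do(Marker=8), the mechanism Marker <- -3·Gene + 3 is discarded; Marker is fixed at 8.
Since Enzyme is not a descendant of the intervened variable, it is unaffected.
Dose = -Gene  [with Gene=-2]  = 2
Enzyme = 2·Dose + 5  [with Dose=2]  = 9

9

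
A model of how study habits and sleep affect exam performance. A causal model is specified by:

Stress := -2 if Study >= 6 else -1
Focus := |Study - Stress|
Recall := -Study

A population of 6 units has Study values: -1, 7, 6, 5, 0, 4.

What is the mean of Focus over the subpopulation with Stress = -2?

8.5

Conditioning on Stress=-2 selects the 2 unit(s) with Study ∈ {7, 6}. Their Focus values: 9, 8. Mean = 8.5.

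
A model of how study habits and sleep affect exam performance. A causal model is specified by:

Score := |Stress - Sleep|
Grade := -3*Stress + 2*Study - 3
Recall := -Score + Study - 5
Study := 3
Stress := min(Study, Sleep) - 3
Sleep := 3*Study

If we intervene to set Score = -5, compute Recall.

Intervening sets Score = -5 and removes its equation (Score := |Stress - Sleep|).
Recall = -Score + Study - 5  [with Score=-5, Study=3]  = 3

3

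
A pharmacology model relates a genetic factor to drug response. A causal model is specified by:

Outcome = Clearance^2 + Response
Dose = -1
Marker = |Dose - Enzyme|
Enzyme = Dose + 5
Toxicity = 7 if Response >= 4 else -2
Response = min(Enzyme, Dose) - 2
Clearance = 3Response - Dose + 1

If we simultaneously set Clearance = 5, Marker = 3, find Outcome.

Under do(Clearance = 5, Marker = 3), each intervened variable's structural equation is replaced by its fixed value.
Enzyme = Dose + 5  [with Dose=-1]  = 4
Response = min(Enzyme, Dose) - 2  [with Enzyme=4, Dose=-1]  = -3
Outcome = Clearance^2 + Response  [with Clearance=5, Response=-3]  = 22

22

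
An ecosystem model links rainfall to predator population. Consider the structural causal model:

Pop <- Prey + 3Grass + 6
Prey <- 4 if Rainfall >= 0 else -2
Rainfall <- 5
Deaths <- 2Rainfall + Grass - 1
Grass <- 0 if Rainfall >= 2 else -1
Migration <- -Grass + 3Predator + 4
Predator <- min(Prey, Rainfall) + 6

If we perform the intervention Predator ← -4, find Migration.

Under do(Predator=-4), the mechanism Predator <- min(Prey, Rainfall) + 6 is discarded; Predator is fixed at -4.
Grass = 0 if Rainfall >= 2 else -1  [with Rainfall=5]  = 0
Migration = -Grass + 3Predator + 4  [with Grass=0, Predator=-4]  = -8

-8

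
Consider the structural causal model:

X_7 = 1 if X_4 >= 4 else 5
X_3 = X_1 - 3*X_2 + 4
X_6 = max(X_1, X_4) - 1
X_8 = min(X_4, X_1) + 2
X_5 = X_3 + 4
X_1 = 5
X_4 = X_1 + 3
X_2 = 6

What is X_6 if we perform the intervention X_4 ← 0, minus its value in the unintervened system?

-3

Under do(X_4=0), the mechanism X_4 = X_1 + 3 is discarded; X_4 is fixed at 0.
X_6 = max(X_1, X_4) - 1  [with X_1=5, X_4=0]  = 4
Without intervention: X_4 = X_1 + 3  [with X_1=5]  = 8; X_6 = max(X_1, X_4) - 1  [with X_1=5, X_4=8]  = 7.
Change = 4 − 7 = -3.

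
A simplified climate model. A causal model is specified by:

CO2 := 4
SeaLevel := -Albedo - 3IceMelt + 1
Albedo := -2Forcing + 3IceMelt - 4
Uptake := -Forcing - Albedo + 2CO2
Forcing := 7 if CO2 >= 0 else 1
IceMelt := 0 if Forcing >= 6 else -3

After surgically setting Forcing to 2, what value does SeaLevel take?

do(Forcing=2) replaces the equation Forcing := 7 if CO2 >= 0 else 1 with the constant Forcing = 2.
IceMelt = 0 if Forcing >= 6 else -3  [with Forcing=2]  = -3
Albedo = -2Forcing + 3IceMelt - 4  [with Forcing=2, IceMelt=-3]  = -17
SeaLevel = -Albedo - 3IceMelt + 1  [with Albedo=-17, IceMelt=-3]  = 27

27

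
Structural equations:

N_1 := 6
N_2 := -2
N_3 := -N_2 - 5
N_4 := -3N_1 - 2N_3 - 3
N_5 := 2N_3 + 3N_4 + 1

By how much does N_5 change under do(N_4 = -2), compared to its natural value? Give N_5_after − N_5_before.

Intervening sets N_4 = -2 and removes its equation (N_4 := -3N_1 - 2N_3 - 3).
N_3 = -N_2 - 5  [with N_2=-2]  = -3
N_5 = 2N_3 + 3N_4 + 1  [with N_3=-3, N_4=-2]  = -11
Without intervention: N_3 = -N_2 - 5  [with N_2=-2]  = -3; N_4 = -3N_1 - 2N_3 - 3  [with N_1=6, N_3=-3]  = -15; N_5 = 2N_3 + 3N_4 + 1  [with N_3=-3, N_4=-15]  = -50.
Change = -11 − (-50) = 39.

39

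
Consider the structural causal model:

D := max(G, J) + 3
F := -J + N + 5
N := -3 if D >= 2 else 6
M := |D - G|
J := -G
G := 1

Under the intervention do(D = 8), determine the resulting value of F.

The intervention breaks the incoming arrows to D: D := max(G, J) + 3 no longer applies, and D = 8.
J = -G  [with G=1]  = -1
N = -3 if D >= 2 else 6  [with D=8]  = -3
F = -J + N + 5  [with J=-1, N=-3]  = 3

3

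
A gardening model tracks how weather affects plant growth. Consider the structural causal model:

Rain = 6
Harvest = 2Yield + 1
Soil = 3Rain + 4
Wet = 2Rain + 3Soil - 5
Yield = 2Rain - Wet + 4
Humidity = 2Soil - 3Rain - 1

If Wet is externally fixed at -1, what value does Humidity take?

25

The intervention breaks the incoming arrows to Wet: Wet = 2Rain + 3Soil - 5 no longer applies, and Wet = -1.
Humidity is not downstream of the intervention, so its value is determined by the original equations.
Soil = 3Rain + 4  [with Rain=6]  = 22
Humidity = 2Soil - 3Rain - 1  [with Soil=22, Rain=6]  = 25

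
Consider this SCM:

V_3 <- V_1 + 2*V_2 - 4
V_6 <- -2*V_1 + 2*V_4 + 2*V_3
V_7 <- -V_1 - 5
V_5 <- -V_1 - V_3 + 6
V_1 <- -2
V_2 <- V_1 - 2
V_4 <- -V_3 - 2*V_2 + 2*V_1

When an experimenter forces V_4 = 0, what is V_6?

Under do(V_4=0), the mechanism V_4 <- -V_3 - 2*V_2 + 2*V_1 is discarded; V_4 is fixed at 0.
V_2 = V_1 - 2  [with V_1=-2]  = -4
V_3 = V_1 + 2*V_2 - 4  [with V_1=-2, V_2=-4]  = -14
V_6 = -2*V_1 + 2*V_4 + 2*V_3  [with V_1=-2, V_4=0, V_3=-14]  = -24

-24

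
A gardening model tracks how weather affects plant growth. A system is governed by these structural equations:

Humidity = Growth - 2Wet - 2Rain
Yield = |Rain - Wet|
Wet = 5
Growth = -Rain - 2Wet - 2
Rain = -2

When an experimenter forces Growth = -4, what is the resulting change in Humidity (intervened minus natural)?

6

The intervention breaks the incoming arrows to Growth: Growth = -Rain - 2Wet - 2 no longer applies, and Growth = -4.
Humidity = Growth - 2Wet - 2Rain  [with Growth=-4, Wet=5, Rain=-2]  = -10
Without intervention: Growth = -Rain - 2Wet - 2  [with Rain=-2, Wet=5]  = -10; Humidity = Growth - 2Wet - 2Rain  [with Growth=-10, Wet=5, Rain=-2]  = -16.
Change = -10 − (-16) = 6.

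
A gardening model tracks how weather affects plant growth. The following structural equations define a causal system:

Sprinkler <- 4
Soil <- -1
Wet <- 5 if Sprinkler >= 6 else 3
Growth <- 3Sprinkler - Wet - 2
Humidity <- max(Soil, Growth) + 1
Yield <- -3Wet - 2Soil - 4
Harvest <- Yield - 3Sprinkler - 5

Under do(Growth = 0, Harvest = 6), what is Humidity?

Setting Growth = 0, Harvest = 6 by intervention discards those variables' equations.
Humidity = max(Soil, Growth) + 1  [with Soil=-1, Growth=0]  = 1

1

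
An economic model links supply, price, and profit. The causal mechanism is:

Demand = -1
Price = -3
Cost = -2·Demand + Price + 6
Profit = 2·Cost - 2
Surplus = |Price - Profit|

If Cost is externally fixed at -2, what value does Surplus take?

do(Cost=-2) replaces the equation Cost = -2·Demand + Price + 6 with the constant Cost = -2.
Profit = 2·Cost - 2  [with Cost=-2]  = -6
Surplus = |Price - Profit|  [with Price=-3, Profit=-6]  = 3

3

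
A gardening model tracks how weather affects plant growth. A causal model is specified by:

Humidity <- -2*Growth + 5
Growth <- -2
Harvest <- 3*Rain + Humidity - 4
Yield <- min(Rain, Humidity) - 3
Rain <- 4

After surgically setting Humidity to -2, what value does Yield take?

The intervention breaks the incoming arrows to Humidity: Humidity <- -2*Growth + 5 no longer applies, and Humidity = -2.
Yield = min(Rain, Humidity) - 3  [with Rain=4, Humidity=-2]  = -5

-5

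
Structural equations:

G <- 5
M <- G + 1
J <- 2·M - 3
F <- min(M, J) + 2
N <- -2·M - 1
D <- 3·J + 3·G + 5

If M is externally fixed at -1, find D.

5

Under do(M=-1), the mechanism M <- G + 1 is discarded; M is fixed at -1.
J = 2·M - 3  [with M=-1]  = -5
D = 3·J + 3·G + 5  [with J=-5, G=5]  = 5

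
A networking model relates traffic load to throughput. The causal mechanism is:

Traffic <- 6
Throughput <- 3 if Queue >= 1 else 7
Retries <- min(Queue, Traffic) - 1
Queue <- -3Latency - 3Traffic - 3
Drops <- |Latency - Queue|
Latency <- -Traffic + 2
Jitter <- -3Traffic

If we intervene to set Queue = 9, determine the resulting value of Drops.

The intervention breaks the incoming arrows to Queue: Queue <- -3Latency - 3Traffic - 3 no longer applies, and Queue = 9.
Latency = -Traffic + 2  [with Traffic=6]  = -4
Drops = |Latency - Queue|  [with Latency=-4, Queue=9]  = 13

13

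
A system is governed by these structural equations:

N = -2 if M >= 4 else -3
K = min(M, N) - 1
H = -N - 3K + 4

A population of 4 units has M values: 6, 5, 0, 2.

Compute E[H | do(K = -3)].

The intervention sets K=-3 in all 4 units regardless of M. Recomputing H per unit gives 15, 15, 16, 16; average 15.5.

15.5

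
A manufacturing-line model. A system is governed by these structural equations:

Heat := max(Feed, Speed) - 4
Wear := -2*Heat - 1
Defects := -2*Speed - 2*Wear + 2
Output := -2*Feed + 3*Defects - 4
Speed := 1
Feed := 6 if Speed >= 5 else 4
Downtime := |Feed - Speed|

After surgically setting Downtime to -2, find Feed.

Under do(Downtime=-2), the mechanism Downtime := |Feed - Speed| is discarded; Downtime is fixed at -2.
Feed is not downstream of the intervention, so its value is determined by the original equations.
Feed = 6 if Speed >= 5 else 4  [with Speed=1]  = 4

4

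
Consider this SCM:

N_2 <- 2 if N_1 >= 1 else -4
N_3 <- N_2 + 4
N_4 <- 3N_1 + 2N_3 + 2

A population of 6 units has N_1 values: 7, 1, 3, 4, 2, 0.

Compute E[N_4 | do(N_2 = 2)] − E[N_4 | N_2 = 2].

Every unit gets N_2=2 under the intervention. N_4 values become 35, 17, 23, 26, 20, 14; E[N_4|do(N_2=2)] = 22.5.
E[N_4|N_2=2] averages over only the 5 units with N_2=2 (N_1 = 7, 1, 3, 4, 2): N_4 = 35, 17, 23, 26, 20, mean 24.2.
Difference = 22.5 − 24.2 = -1.7.

-1.7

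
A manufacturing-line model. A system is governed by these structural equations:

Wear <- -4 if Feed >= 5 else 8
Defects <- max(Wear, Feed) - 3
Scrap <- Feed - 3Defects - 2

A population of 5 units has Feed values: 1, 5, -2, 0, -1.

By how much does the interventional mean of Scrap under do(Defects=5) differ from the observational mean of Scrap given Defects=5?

1.1

do(Defects=5) breaks Defects's dependence on Feed. With Defects=5 fixed, Scrap across the units is -16, -12, -19, -17, -18, mean -16.4.
Observing Defects=5 restricts to units where Defects's equation naturally yields 5: Feed ∈ {1, -2, 0, -1}. In that subpopulation Scrap = -16, -19, -17, -18, mean -17.5.
Difference = -16.4 − (-17.5) = 1.1.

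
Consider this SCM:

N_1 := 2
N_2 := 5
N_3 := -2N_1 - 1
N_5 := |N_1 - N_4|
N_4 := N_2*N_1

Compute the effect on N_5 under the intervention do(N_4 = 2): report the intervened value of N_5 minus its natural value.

Intervening sets N_4 = 2 and removes its equation (N_4 := N_2*N_1).
N_5 = |N_1 - N_4|  [with N_1=2, N_4=2]  = 0
Without intervention: N_4 = N_2*N_1  [with N_2=5, N_1=2]  = 10; N_5 = |N_1 - N_4|  [with N_1=2, N_4=10]  = 8.
Change = 0 − 8 = -8.

-8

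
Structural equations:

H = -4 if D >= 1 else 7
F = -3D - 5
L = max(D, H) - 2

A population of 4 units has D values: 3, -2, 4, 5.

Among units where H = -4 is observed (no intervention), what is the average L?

2

Observing H=-4 restricts to units where H's equation naturally yields -4: D ∈ {3, 4, 5}. In that subpopulation L = 1, 2, 3, mean 2.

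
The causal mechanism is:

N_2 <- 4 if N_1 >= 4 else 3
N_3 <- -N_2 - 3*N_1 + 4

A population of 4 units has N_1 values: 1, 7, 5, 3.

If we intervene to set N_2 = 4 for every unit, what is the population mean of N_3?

The intervention sets N_2=4 in all 4 units regardless of N_1. Recomputing N_3 per unit gives -3, -21, -15, -9; average -12.

-12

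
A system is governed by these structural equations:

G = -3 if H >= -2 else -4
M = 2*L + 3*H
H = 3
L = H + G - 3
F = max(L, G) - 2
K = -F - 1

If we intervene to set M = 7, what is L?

-3

Under do(M=7), the mechanism M = 2*L + 3*H is discarded; M is fixed at 7.
Since L is not a descendant of the intervened variable, it is unaffected.
G = -3 if H >= -2 else -4  [with H=3]  = -3
L = H + G - 3  [with H=3, G=-3]  = -3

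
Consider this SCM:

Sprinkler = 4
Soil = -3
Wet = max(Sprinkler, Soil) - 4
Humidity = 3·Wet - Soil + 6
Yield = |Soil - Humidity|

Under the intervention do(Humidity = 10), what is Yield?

13

Intervening sets Humidity = 10 and removes its equation (Humidity = 3·Wet - Soil + 6).
Yield = |Soil - Humidity|  [with Soil=-3, Humidity=10]  = 13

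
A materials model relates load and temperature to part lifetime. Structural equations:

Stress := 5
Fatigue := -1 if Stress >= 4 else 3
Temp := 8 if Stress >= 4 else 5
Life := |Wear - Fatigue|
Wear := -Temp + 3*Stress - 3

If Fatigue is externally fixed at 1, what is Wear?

Under do(Fatigue=1), the mechanism Fatigue := -1 if Stress >= 4 else 3 is discarded; Fatigue is fixed at 1.
Since Wear is not a descendant of the intervened variable, it is unaffected.
Temp = 8 if Stress >= 4 else 5  [with Stress=5]  = 8
Wear = -Temp + 3*Stress - 3  [with Temp=8, Stress=5]  = 4

4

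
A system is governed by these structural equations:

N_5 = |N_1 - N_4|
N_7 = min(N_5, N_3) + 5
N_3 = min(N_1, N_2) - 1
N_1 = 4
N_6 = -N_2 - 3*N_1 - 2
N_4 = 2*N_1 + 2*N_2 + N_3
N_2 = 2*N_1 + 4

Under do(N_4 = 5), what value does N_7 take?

6

The intervention breaks the incoming arrows to N_4: N_4 = 2*N_1 + 2*N_2 + N_3 no longer applies, and N_4 = 5.
N_2 = 2*N_1 + 4  [with N_1=4]  = 12
N_3 = min(N_1, N_2) - 1  [with N_1=4, N_2=12]  = 3
N_5 = |N_1 - N_4|  [with N_1=4, N_4=5]  = 1
N_7 = min(N_5, N_3) + 5  [with N_5=1, N_3=3]  = 6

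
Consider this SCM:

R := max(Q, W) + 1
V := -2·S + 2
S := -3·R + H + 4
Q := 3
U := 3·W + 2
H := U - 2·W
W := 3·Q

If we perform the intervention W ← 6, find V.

Under do(W=6), the mechanism W := 3·Q is discarded; W is fixed at 6.
U = 3·W + 2  [with W=6]  = 20
H = U - 2·W  [with U=20, W=6]  = 8
R = max(Q, W) + 1  [with Q=3, W=6]  = 7
S = -3·R + H + 4  [with R=7, H=8]  = -9
V = -2·S + 2  [with S=-9]  = 20

20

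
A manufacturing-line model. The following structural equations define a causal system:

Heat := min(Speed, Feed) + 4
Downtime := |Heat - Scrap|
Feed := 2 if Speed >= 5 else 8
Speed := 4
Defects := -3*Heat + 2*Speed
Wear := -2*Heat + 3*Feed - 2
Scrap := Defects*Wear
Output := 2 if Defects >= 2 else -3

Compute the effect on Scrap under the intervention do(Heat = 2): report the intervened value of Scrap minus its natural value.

The intervention breaks the incoming arrows to Heat: Heat := min(Speed, Feed) + 4 no longer applies, and Heat = 2.
Feed = 2 if Speed >= 5 else 8  [with Speed=4]  = 8
Wear = -2*Heat + 3*Feed - 2  [with Heat=2, Feed=8]  = 18
Defects = -3*Heat + 2*Speed  [with Heat=2, Speed=4]  = 2
Scrap = Defects*Wear  [with Defects=2, Wear=18]  = 36
Without intervention: Feed = 2 if Speed >= 5 else 8  [with Speed=4]  = 8; Heat = min(Speed, Feed) + 4  [with Speed=4, Feed=8]  = 8; Wear = -2*Heat + 3*Feed - 2  [with Heat=8, Feed=8]  = 6; Defects = -3*Heat + 2*Speed  [with Heat=8, Speed=4]  = -16; Scrap = Defects*Wear  [with Defects=-16, Wear=6]  = -96.
Change = 36 − (-96) = 132.

132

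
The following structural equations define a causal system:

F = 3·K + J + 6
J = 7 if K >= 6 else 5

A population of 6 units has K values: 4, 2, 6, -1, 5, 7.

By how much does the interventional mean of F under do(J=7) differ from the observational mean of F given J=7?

do(J=7) breaks J's dependence on K. With J=7 fixed, F across the units is 25, 19, 31, 10, 28, 34, mean 24.5.
E[F|J=7] averages over only the 2 units with J=7 (K = 6, 7): F = 31, 34, mean 32.5.
Difference = 24.5 − 32.5 = -8.

-8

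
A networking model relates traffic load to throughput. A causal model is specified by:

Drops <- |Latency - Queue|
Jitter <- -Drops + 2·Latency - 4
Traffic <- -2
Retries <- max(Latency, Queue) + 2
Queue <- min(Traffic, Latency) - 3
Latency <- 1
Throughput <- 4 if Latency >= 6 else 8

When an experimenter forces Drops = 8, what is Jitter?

Under do(Drops=8), the mechanism Drops <- |Latency - Queue| is discarded; Drops is fixed at 8.
Jitter = -Drops + 2·Latency - 4  [with Drops=8, Latency=1]  = -10

-10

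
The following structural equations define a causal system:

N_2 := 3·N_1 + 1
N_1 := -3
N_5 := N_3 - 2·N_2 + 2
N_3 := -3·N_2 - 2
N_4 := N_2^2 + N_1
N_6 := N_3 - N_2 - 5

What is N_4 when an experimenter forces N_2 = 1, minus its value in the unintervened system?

-63

Under do(N_2=1), the mechanism N_2 := 3·N_1 + 1 is discarded; N_2 is fixed at 1.
N_4 = N_2^2 + N_1  [with N_2=1, N_1=-3]  = -2
Without intervention: N_2 = 3·N_1 + 1  [with N_1=-3]  = -8; N_4 = N_2^2 + N_1  [with N_2=-8, N_1=-3]  = 61.
Change = -2 − 61 = -63.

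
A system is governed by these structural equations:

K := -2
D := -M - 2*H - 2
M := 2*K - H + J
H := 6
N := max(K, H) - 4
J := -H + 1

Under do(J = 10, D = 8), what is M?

Setting J = 10, D = 8 by intervention discards those variables' equations.
M = 2*K - H + J  [with K=-2, H=6, J=10]  = 0

0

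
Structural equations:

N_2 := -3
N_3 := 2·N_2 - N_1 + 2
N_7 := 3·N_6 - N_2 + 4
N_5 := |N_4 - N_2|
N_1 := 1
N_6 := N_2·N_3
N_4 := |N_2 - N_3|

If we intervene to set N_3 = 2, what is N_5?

do(N_3=2) replaces the equation N_3 := 2·N_2 - N_1 + 2 with the constant N_3 = 2.
N_4 = |N_2 - N_3|  [with N_2=-3, N_3=2]  = 5
N_5 = |N_4 - N_2|  [with N_4=5, N_2=-3]  = 8

8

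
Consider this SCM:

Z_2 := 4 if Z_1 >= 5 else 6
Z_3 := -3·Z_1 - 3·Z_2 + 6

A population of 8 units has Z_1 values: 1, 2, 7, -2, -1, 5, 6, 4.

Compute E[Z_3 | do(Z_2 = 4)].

-14.25

The intervention sets Z_2=4 in all 8 units regardless of Z_1. Recomputing Z_3 per unit gives -9, -12, -27, 0, -3, -21, -24, -18; average -14.25.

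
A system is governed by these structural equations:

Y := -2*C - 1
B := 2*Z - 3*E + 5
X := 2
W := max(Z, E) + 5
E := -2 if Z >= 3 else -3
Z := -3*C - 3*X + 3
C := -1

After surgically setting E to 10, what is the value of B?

Intervening sets E = 10 and removes its equation (E := -2 if Z >= 3 else -3).
Z = -3*C - 3*X + 3  [with C=-1, X=2]  = 0
B = 2*Z - 3*E + 5  [with Z=0, E=10]  = -25

-25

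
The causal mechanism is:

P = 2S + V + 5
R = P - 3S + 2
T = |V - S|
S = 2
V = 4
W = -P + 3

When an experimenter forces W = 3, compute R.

9

The intervention breaks the incoming arrows to W: W = -P + 3 no longer applies, and W = 3.
Since R is not a descendant of the intervened variable, it is unaffected.
P = 2S + V + 5  [with S=2, V=4]  = 13
R = P - 3S + 2  [with P=13, S=2]  = 9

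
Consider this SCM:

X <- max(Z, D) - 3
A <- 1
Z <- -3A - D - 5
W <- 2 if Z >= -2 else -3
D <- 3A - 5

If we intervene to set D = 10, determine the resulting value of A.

1

Under do(D=10), the mechanism D <- 3A - 5 is discarded; D is fixed at 10.
A is not downstream of the intervention, so its value is determined by the original equations.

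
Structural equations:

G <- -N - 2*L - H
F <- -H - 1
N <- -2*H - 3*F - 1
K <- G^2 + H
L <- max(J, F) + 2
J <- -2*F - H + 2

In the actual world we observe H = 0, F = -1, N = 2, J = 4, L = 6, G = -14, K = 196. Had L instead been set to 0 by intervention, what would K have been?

Under do(L=0), the mechanism L <- max(J, F) + 2 is discarded; L is fixed at 0.
F = -H - 1  [with H=0]  = -1
N = -2*H - 3*F - 1  [with H=0, F=-1]  = 2
G = -N - 2*L - H  [with N=2, L=0, H=0]  = -2
K = G^2 + H  [with G=-2, H=0]  = 4

4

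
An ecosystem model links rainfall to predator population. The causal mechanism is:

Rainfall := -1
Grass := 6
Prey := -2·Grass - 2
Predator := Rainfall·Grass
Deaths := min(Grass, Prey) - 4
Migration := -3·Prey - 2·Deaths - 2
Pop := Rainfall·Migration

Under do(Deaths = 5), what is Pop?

-30

Under do(Deaths=5), the mechanism Deaths := min(Grass, Prey) - 4 is discarded; Deaths is fixed at 5.
Prey = -2·Grass - 2  [with Grass=6]  = -14
Migration = -3·Prey - 2·Deaths - 2  [with Prey=-14, Deaths=5]  = 30
Pop = Rainfall·Migration  [with Rainfall=-1, Migration=30]  = -30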